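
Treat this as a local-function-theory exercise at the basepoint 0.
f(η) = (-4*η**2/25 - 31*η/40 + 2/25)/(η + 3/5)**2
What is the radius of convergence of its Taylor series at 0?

Denominator factor (η + 3/5)^2: pole of order 2 at -3/5, modulus 3/5.
The radius of convergence is the smallest modulus among the singular points: 3/5.

The radius of convergence is 3/5.


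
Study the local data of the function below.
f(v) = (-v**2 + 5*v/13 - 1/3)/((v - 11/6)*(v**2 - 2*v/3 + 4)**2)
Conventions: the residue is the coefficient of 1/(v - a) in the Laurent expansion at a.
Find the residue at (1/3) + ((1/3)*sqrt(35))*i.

The factor v**2 - 2*v/3 + 4 splits as (v - a)(v - a') with a = (1/3) + ((1/3)*sqrt(35))*i, a' = (1/3) - ((1/3)*sqrt(35))*i. At the order-2 pole a set g(v) = (v - a)^2*f(v) = [(-v**2 + 5*v/13 - 1/3)/(v - 11/6)] / (v - a')^2.
Order-2 pole: residue = g'(a); g'((1/3) + ((1/3)*sqrt(35))*i) = (25182/634933) + ((540909/777792925)*sqrt(35))*i, so the residue is (25182/634933) + ((540909/777792925)*sqrt(35))*i.

The residue is (25182/634933) + ((540909/777792925)*sqrt(35))*i.


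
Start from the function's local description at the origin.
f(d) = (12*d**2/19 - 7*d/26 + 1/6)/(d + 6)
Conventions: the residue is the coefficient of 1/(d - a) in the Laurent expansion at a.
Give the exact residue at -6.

At the order-1 pole -6 set g(d) = (d - (-6))*f(d) = 12*d**2/19 - 7*d/26 + 1/6.
Simple pole: residue = g(a) at a = -6, which is 36337/1482.

The residue is 36337/1482.


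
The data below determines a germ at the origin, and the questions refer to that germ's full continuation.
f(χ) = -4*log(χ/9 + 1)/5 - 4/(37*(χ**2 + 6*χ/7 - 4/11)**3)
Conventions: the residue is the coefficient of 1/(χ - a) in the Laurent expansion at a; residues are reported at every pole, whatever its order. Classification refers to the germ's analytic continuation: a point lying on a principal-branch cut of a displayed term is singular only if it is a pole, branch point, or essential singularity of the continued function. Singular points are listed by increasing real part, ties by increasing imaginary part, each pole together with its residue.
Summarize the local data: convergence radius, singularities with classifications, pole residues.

Radius of convergence at 0: -3/7 + (1/77)*sqrt(3245).
At -9: a logarithmic branch point.
At -3/7 - (1/77)*sqrt(3245): a pole of order 3; residue (6100941/3799511500)*sqrt(3245).
At -3/7 + (1/77)*sqrt(3245): a pole of order 3; residue -(6100941/3799511500)*sqrt(3245).

Denominator factor (χ**2 + 6*χ/7 - 4/11)^3: discriminant 1180/539, real irrational roots -3/7 + (1/77)*sqrt(3245) and -3/7 - (1/77)*sqrt(3245); poles of order 3, moduli -3/7 + (1/77)*sqrt(3245) and 3/7 + (1/77)*sqrt(3245).
Branch term (-4/5)*log(1 - χ/(-9)): its argument vanishes at χ = -9, a logarithmic branch point, modulus 9.
The radius of convergence is the smallest modulus among the singular points: -3/7 + (1/77)*sqrt(3245).
The branch term is analytic at -3/7 - (1/77)*sqrt(3245) and contributes nothing to the residue; only the rational part matters.
The factor χ**2 + 6*χ/7 - 4/11 splits as (χ - a)(χ - a') with a = -3/7 - (1/77)*sqrt(3245), a' = -3/7 + (1/77)*sqrt(3245). At the order-3 pole a set g(χ) = (χ - a)^3*(rational part) = [-4/37] / (χ - a')^3.
Order-3 pole: residue = g''(a)/2; g''(-3/7 - (1/77)*sqrt(3245)) = (6100941/1899755750)*sqrt(3245), so the residue is (6100941/3799511500)*sqrt(3245).
The branch term is analytic at -3/7 + (1/77)*sqrt(3245) and contributes nothing to the residue; only the rational part matters.
The factor χ**2 + 6*χ/7 - 4/11 splits as (χ - a)(χ - a') with a = -3/7 + (1/77)*sqrt(3245), a' = -3/7 - (1/77)*sqrt(3245). At the order-3 pole a set g(χ) = (χ - a)^3*(rational part) = [-4/37] / (χ - a')^3.
Order-3 pole: residue = g''(a)/2; g''(-3/7 + (1/77)*sqrt(3245)) = -(6100941/1899755750)*sqrt(3245), so the residue is -(6100941/3799511500)*sqrt(3245).
List the singular points by increasing real part (a conjugate pair: the negative imaginary part first).


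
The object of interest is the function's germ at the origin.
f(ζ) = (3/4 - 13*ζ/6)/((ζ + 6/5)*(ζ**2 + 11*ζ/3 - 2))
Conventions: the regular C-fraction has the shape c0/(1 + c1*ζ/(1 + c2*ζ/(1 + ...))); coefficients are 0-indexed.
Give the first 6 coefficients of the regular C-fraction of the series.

Taylor coefficients (expand at 0): a_0 = -5/16, a_1 = 85/144, a_2 = -25/576, a_3 = 5305/5184, a_4 = 8165/6912, a_5 = 604345/186624.
c0 = a_0 = -5/16. Peel one level at a time: if S = 1 + c*ζ/S' with S'(0) = 1, then c is the ζ-coefficient of S and S' = c*ζ/(S - 1).
S_1 = c0/f = 1 + (17/9)*ζ + (1111/324)*ζ^2 + ...; c1 = 17/9.
S_2 = c1*ζ/(S_1 - 1) = 1 + (-1111/612)*ζ + (-71923/41616)*ζ^2 + ...; c2 = -1111/612.
S_3 = c2*ζ/(S_2 - 1) = 1 + (-71923/75548)*ζ + (-415065/1234321)*ζ^2 + ...; c3 = -71923/75548.
S_4 = c3*ζ/(S_3 - 1) = 1 + (-28224420/79906453)*ζ + (423366300/5172917929)*ζ^2 + ...; c4 = -28224420/79906453.
S_5 = c4*ζ/(S_4 - 1) = 1 + (16665/71923)*ζ + ...; c5 = 16665/71923.

The regular C-fraction coefficients are [-5/16, 17/9, -1111/612, -71923/75548, -28224420/79906453, 16665/71923].


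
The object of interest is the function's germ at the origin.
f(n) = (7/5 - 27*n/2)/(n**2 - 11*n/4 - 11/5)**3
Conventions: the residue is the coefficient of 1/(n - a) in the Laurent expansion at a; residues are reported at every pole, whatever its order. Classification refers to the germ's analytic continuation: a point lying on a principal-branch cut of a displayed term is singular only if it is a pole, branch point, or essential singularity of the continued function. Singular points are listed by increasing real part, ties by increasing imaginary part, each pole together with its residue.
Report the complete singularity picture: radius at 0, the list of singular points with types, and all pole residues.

Denominator factor (n**2 - 11*n/4 - 11/5)^3: discriminant 1309/80, real irrational roots 11/8 + (1/40)*sqrt(6545) and 11/8 - (1/40)*sqrt(6545); poles of order 3, moduli 11/8 + (1/40)*sqrt(6545) and -11/8 + (1/40)*sqrt(6545).
The radius of convergence is the smallest modulus among the singular points: -11/8 + (1/40)*sqrt(6545).
The factor n**2 - 11*n/4 - 11/5 splits as (n - a)(n - a') with a = 11/8 - (1/40)*sqrt(6545), a' = 11/8 + (1/40)*sqrt(6545). At the order-3 pole a set g(n) = (n - a)^3*f(n) = [7/5 - 27*n/2] / (n - a')^3.
Order-3 pole: residue = g''(a)/2; g''(11/8 - (1/40)*sqrt(6545)) = (5272320/2242946629)*sqrt(6545), so the residue is (2636160/2242946629)*sqrt(6545).
The factor n**2 - 11*n/4 - 11/5 splits as (n - a)(n - a') with a = 11/8 + (1/40)*sqrt(6545), a' = 11/8 - (1/40)*sqrt(6545). At the order-3 pole a set g(n) = (n - a)^3*f(n) = [7/5 - 27*n/2] / (n - a')^3.
Order-3 pole: residue = g''(a)/2; g''(11/8 + (1/40)*sqrt(6545)) = -(5272320/2242946629)*sqrt(6545), so the residue is -(2636160/2242946629)*sqrt(6545).
List the singular points by increasing real part (a conjugate pair: the negative imaginary part first).

Radius of convergence at 0: -11/8 + (1/40)*sqrt(6545).
At 11/8 - (1/40)*sqrt(6545): a pole of order 3; residue (2636160/2242946629)*sqrt(6545).
At 11/8 + (1/40)*sqrt(6545): a pole of order 3; residue -(2636160/2242946629)*sqrt(6545).


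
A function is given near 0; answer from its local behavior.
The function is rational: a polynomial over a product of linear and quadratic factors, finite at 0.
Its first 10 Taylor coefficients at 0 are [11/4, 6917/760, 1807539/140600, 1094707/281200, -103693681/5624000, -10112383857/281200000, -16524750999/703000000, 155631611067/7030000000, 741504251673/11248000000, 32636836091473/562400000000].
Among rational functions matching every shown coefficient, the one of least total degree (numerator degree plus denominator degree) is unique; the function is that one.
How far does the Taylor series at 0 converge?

No rational of total degree below 8 reproduces all 10 coefficients; solving the [2/6] Pade equations on them gives f(ψ) = (39*ψ**2/37 + ψ/38 + 11/4)/(ψ**2 - 11*ψ/10 + 1)**3, whose expansion matches every shown term.
Denominator factor (ψ**2 - 11*ψ/10 + 1)^3: discriminant -279/100, complex-conjugate roots (11/20) + ((3/20)*sqrt(31))*i and (11/20) - ((3/20)*sqrt(31))*i; poles of order 3, moduli 1 and 1.
The radius of convergence is the smallest modulus among the singular points: 1.

The radius of convergence is 1.


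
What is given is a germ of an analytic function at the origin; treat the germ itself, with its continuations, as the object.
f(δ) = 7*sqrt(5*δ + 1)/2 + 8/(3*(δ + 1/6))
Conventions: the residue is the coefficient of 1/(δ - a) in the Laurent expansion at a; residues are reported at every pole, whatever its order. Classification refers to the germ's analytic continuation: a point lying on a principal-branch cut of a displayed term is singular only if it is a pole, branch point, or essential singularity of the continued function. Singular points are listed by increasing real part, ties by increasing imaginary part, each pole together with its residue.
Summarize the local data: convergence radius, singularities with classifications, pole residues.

Radius of convergence at 0: 1/6.
At -1/5: an algebraic (square-root) branch point.
At -1/6: a pole of order 1; residue 8/3.

Denominator factor (δ + 1/6): pole of order 1 at -1/6, modulus 1/6.
Branch term (7/2)*sqrt(1 - δ/(-1/5)): its argument vanishes at δ = -1/5, a square-root branch point, modulus 1/5.
The radius of convergence is the smallest modulus among the singular points: 1/6.
The branch term is analytic at -1/6 and contributes nothing to the residue; only the rational part matters.
At the order-1 pole -1/6 set g(δ) = (δ - (-1/6))*(rational part) = 8/3.
Simple pole: residue = g(a) at a = -1/6, which is 8/3.
List the singular points by increasing real part (a conjugate pair: the negative imaginary part first).


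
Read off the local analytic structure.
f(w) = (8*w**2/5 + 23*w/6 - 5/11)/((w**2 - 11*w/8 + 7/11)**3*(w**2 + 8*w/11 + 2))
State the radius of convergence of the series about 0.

The radius of convergence is (1/11)*sqrt(77).

Denominator factor (w**2 + 8*w/11 + 2): discriminant -904/121, complex-conjugate roots (-4/11) + ((1/11)*sqrt(226))*i and (-4/11) - ((1/11)*sqrt(226))*i; poles of order 1, moduli sqrt(2) and sqrt(2).
Denominator factor (w**2 - 11*w/8 + 7/11)^3: discriminant -461/704, complex-conjugate roots (11/16) + ((1/176)*sqrt(5071))*i and (11/16) - ((1/176)*sqrt(5071))*i; poles of order 3, moduli (1/11)*sqrt(77) and (1/11)*sqrt(77).
The radius of convergence is the smallest modulus among the singular points: (1/11)*sqrt(77).


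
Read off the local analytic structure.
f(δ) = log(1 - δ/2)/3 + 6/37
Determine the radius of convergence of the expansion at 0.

The radius of convergence is 2.

Branch term (1/3)*log(1 - δ/(2)): its argument vanishes at δ = 2, a logarithmic branch point, modulus 2.
The radius of convergence is the smallest modulus among the singular points: 2.


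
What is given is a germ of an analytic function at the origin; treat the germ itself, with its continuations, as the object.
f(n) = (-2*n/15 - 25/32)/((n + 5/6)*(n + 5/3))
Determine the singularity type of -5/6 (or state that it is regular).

The denominator factor n + 5/6 vanishes at -5/6 and appears to the power 1; the numerator there equals -193/288, nonzero, and no other factor vanishes.
Hence a pole whose order is the multiplicity, 1.

The point is a pole of order 1.


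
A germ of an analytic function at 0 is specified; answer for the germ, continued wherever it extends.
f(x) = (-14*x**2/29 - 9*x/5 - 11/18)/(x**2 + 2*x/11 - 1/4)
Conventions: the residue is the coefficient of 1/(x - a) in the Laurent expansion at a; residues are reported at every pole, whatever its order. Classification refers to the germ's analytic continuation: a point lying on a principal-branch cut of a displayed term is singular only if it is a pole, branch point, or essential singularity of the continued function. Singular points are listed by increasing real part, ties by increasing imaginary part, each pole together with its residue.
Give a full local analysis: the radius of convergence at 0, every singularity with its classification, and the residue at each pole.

Denominator factor (x**2 + 2*x/11 - 1/4): discriminant 125/121, real irrational roots -1/11 + (5/22)*sqrt(5) and -1/11 - (5/22)*sqrt(5); poles of order 1, moduli -1/11 + (5/22)*sqrt(5) and 1/11 + (5/22)*sqrt(5).
The radius of convergence is the smallest modulus among the singular points: -1/11 + (5/22)*sqrt(5).
The factor x**2 + 2*x/11 - 1/4 splits as (x - a)(x - a') with a = -1/11 - (5/22)*sqrt(5), a' = -1/11 + (5/22)*sqrt(5). At the order-1 pole a set g(x) = (x - a)*f(x) = [-14*x**2/29 - 9*x/5 - 11/18] / (x - a').
Simple pole: residue = g(a) at a = -1/11 - (5/22)*sqrt(5), which is -2731/3190 + (90976/358875)*sqrt(5).
The factor x**2 + 2*x/11 - 1/4 splits as (x - a)(x - a') with a = -1/11 + (5/22)*sqrt(5), a' = -1/11 - (5/22)*sqrt(5). At the order-1 pole a set g(x) = (x - a)*f(x) = [-14*x**2/29 - 9*x/5 - 11/18] / (x - a').
Simple pole: residue = g(a) at a = -1/11 + (5/22)*sqrt(5), which is -2731/3190 - (90976/358875)*sqrt(5).
List the singular points by increasing real part (a conjugate pair: the negative imaginary part first).

Radius of convergence at 0: -1/11 + (5/22)*sqrt(5).
At -1/11 - (5/22)*sqrt(5): a pole of order 1; residue -2731/3190 + (90976/358875)*sqrt(5).
At -1/11 + (5/22)*sqrt(5): a pole of order 1; residue -2731/3190 - (90976/358875)*sqrt(5).


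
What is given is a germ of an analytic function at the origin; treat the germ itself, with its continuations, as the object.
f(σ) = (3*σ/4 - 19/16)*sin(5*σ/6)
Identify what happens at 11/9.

The point is a regular point.

There is no denominator, hence no pole anywhere.
The factor sin(5*σ/6) is entire.
So the germ continues analytically to 11/9.


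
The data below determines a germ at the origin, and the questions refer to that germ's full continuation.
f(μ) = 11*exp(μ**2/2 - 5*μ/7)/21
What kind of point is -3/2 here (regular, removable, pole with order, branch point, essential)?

There is no denominator, hence no pole anywhere.
The factor exp(μ**2/2 - 5*μ/7) is entire.
So the germ continues analytically to -3/2.

The point is a regular point.


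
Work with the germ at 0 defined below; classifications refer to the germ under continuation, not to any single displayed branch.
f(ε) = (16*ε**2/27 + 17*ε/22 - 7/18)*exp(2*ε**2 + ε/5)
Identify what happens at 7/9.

There is no denominator, hence no pole anywhere.
The factor exp(2*ε**2 + ε/5) is entire.
So the germ continues analytically to 7/9.

The point is a regular point.


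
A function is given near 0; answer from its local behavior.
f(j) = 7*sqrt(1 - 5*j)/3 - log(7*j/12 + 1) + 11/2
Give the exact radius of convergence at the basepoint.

Branch term (7/3)*sqrt(1 - j/(1/5)): its argument vanishes at j = 1/5, a square-root branch point, modulus 1/5.
Branch term (-1)*log(1 - j/(-12/7)): its argument vanishes at j = -12/7, a logarithmic branch point, modulus 12/7.
The radius of convergence is the smallest modulus among the singular points: 1/5.

The radius of convergence is 1/5.


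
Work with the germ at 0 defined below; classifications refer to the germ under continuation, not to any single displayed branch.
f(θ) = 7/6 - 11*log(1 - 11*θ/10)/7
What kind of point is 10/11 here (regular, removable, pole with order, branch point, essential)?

The point is a logarithmic branch point.

The term (-11/7)*log(1 - θ/(10/11)) has argument 1 - 10/11/(10/11) = 0 at 10/11: a logarithmic (infinitely-sheeted) branch point; the remaining terms are analytic or single-valued there.


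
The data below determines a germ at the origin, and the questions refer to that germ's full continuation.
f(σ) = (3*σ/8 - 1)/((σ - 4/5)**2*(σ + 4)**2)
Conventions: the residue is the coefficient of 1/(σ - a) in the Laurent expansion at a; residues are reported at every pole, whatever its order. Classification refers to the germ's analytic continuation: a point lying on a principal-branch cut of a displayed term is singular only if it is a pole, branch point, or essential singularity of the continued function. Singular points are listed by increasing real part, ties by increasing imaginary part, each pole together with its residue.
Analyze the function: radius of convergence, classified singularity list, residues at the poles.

Radius of convergence at 0: 4/5.
At -4: a pole of order 2; residue -25/864.
At 4/5: a pole of order 2; residue 25/864.

Denominator factor (σ - 4/5)^2: pole of order 2 at 4/5, modulus 4/5.
Denominator factor (σ + 4)^2: pole of order 2 at -4, modulus 4.
The radius of convergence is the smallest modulus among the singular points: 4/5.
At the order-2 pole -4 set g(σ) = (σ - (-4))^2*f(σ) = (3*σ/8 - 1)/(σ - 4/5)**2.
Order-2 pole: residue = g'(a); g'(-4) = -25/864, so the residue is -25/864.
At the order-2 pole 4/5 set g(σ) = (σ - (4/5))^2*f(σ) = (3*σ/8 - 1)/(σ + 4)**2.
Order-2 pole: residue = g'(a); g'(4/5) = 25/864, so the residue is 25/864.
List the singular points by increasing real part (a conjugate pair: the negative imaginary part first).


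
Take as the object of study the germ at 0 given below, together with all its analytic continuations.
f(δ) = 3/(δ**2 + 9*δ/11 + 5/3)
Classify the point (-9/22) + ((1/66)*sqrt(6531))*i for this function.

The denominator factor δ**2 + 9*δ/11 + 5/3 vanishes at (-9/22) + ((1/66)*sqrt(6531))*i and appears to the power 1; the numerator there equals 3, nonzero, and no other factor vanishes.
Hence a pole whose order is the multiplicity, 1.

The point is a pole of order 1.


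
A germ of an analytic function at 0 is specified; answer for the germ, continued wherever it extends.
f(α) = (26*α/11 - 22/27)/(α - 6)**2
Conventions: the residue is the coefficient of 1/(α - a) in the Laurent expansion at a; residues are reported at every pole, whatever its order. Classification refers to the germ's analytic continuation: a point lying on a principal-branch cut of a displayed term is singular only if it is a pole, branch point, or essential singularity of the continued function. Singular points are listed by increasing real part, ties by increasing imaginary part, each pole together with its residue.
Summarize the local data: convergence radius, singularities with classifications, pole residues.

Denominator factor (α - 6)^2: pole of order 2 at 6, modulus 6.
The radius of convergence is the smallest modulus among the singular points: 6.
At the order-2 pole 6 set g(α) = (α - (6))^2*f(α) = 26*α/11 - 22/27.
Order-2 pole: residue = g'(a); g'(6) = 26/11, so the residue is 26/11.

Radius of convergence at 0: 6.
At 6: a pole of order 2; residue 26/11.


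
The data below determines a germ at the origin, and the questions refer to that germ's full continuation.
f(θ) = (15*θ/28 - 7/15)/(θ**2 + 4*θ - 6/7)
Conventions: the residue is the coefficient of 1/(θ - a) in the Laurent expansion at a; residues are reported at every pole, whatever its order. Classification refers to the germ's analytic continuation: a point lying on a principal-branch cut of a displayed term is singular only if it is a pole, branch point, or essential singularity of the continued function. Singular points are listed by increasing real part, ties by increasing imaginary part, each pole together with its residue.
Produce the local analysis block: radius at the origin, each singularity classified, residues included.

Radius of convergence at 0: -2 + (1/7)*sqrt(238).
At -2 - (1/7)*sqrt(238): a pole of order 1; residue 15/56 + (19/840)*sqrt(238).
At -2 + (1/7)*sqrt(238): a pole of order 1; residue 15/56 - (19/840)*sqrt(238).

Denominator factor (θ**2 + 4*θ - 6/7): discriminant 136/7, real irrational roots -2 + (1/7)*sqrt(238) and -2 - (1/7)*sqrt(238); poles of order 1, moduli -2 + (1/7)*sqrt(238) and 2 + (1/7)*sqrt(238).
The radius of convergence is the smallest modulus among the singular points: -2 + (1/7)*sqrt(238).
The factor θ**2 + 4*θ - 6/7 splits as (θ - a)(θ - a') with a = -2 - (1/7)*sqrt(238), a' = -2 + (1/7)*sqrt(238). At the order-1 pole a set g(θ) = (θ - a)*f(θ) = [15*θ/28 - 7/15] / (θ - a').
Simple pole: residue = g(a) at a = -2 - (1/7)*sqrt(238), which is 15/56 + (19/840)*sqrt(238).
The factor θ**2 + 4*θ - 6/7 splits as (θ - a)(θ - a') with a = -2 + (1/7)*sqrt(238), a' = -2 - (1/7)*sqrt(238). At the order-1 pole a set g(θ) = (θ - a)*f(θ) = [15*θ/28 - 7/15] / (θ - a').
Simple pole: residue = g(a) at a = -2 + (1/7)*sqrt(238), which is 15/56 - (19/840)*sqrt(238).
List the singular points by increasing real part (a conjugate pair: the negative imaginary part first).


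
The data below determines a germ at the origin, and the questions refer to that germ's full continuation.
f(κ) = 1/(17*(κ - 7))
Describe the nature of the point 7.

The point is a pole of order 1.

The denominator factor κ - 7 vanishes at 7 and appears to the power 1; the numerator there equals 1/17, nonzero, and no other factor vanishes.
Hence a pole whose order is the multiplicity, 1.


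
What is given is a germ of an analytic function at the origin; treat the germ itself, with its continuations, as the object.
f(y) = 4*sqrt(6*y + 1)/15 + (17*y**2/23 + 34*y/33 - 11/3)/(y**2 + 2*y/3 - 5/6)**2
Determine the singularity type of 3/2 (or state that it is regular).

The point is a regular point.

Denominator factors: y**2 + 2*y/3 - 5/6 = 29/12 at y = 3/2 — none vanishes.
Branch term sqrt(1 - y/(-1/6)): argument at 3/2 is 10, nonzero, so 3/2 is not its branch point (a point on a principal cut is still regular for the continued germ).
So the germ continues analytically to 3/2.


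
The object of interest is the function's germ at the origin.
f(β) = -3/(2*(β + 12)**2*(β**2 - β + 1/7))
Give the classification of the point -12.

The point is a pole of order 2.

The denominator factor β + 12 vanishes at -12 and appears to the power 2; the numerator there equals -3/2, nonzero, and no other factor vanishes.
Hence a pole whose order is the multiplicity, 2.


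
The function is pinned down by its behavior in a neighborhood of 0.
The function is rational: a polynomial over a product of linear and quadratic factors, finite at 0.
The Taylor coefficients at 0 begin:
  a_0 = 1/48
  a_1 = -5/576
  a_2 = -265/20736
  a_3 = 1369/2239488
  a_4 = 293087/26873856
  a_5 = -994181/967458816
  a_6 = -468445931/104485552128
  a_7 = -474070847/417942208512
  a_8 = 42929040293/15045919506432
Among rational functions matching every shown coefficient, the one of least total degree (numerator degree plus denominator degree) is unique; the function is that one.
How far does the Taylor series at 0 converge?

The radius of convergence is 4/3.

No rational of total degree below 7 reproduces all 9 coefficients; solving the [0/7] Pade equations on them gives f(n) = 3/(4*(n + 4/3)*(n**2 - n/3 + 3)**3), whose expansion matches every shown term.
Denominator factor (n + 4/3): pole of order 1 at -4/3, modulus 4/3.
Denominator factor (n**2 - n/3 + 3)^3: discriminant -107/9, complex-conjugate roots (1/6) + ((1/6)*sqrt(107))*i and (1/6) - ((1/6)*sqrt(107))*i; poles of order 3, moduli sqrt(3) and sqrt(3).
The radius of convergence is the smallest modulus among the singular points: 4/3.


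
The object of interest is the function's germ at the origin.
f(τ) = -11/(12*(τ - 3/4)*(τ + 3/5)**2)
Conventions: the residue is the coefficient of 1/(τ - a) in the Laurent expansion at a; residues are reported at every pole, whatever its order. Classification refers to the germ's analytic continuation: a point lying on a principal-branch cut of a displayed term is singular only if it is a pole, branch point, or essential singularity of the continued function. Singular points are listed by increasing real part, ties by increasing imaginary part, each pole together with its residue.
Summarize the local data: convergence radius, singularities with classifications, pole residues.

Denominator factor (τ - 3/4): pole of order 1 at 3/4, modulus 3/4.
Denominator factor (τ + 3/5)^2: pole of order 2 at -3/5, modulus 3/5.
The radius of convergence is the smallest modulus among the singular points: 3/5.
At the order-2 pole -3/5 set g(τ) = (τ - (-3/5))^2*f(τ) = -11/(12*(τ - 3/4)).
Order-2 pole: residue = g'(a); g'(-3/5) = 1100/2187, so the residue is 1100/2187.
At the order-1 pole 3/4 set g(τ) = (τ - (3/4))*f(τ) = -11/(12*(τ + 3/5)**2).
Simple pole: residue = g(a) at a = 3/4, which is -1100/2187.
List the singular points by increasing real part (a conjugate pair: the negative imaginary part first).

Radius of convergence at 0: 3/5.
At -3/5: a pole of order 2; residue 1100/2187.
At 3/4: a pole of order 1; residue -1100/2187.


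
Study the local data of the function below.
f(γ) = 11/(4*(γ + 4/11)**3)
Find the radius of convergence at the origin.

The radius of convergence is 4/11.

Denominator factor (γ + 4/11)^3: pole of order 3 at -4/11, modulus 4/11.
The radius of convergence is the smallest modulus among the singular points: 4/11.


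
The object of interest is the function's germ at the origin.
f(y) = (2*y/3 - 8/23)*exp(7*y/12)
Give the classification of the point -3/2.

There is no denominator, hence no pole anywhere.
The factor exp(7*y/12) is entire.
So the germ continues analytically to -3/2.

The point is a regular point.


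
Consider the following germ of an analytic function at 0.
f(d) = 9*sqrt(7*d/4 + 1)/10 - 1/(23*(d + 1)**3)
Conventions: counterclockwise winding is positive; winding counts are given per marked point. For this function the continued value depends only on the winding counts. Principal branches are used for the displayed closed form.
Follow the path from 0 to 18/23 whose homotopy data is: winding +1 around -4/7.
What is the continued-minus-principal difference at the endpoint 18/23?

Continued minus principal equals -(9/230)*sqrt(5014).

The rational part is single-valued and drops out of the difference; each branch term changes only by its own monodromy.
(9/10)*sqrt(1 - d/(-4/7)): winding +1 is odd, the square root flips sign, contributing -2*(9/10)*sqrt(1 - (18/23)/(-4/7)) = -2*(9/10)*sqrt(109/46) = -(9/230)*sqrt(5014).
Summing the contributions at d = 18/23 gives -(9/230)*sqrt(5014).


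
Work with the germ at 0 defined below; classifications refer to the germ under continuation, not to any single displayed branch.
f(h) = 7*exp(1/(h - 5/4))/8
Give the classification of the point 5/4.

The exponent 1/(h - (5/4)) has a pole at 5/4, so exp(1/(h - (5/4))) takes every nonzero value near it: an essential singularity (not a pole of any order).

The point is an essential singularity.


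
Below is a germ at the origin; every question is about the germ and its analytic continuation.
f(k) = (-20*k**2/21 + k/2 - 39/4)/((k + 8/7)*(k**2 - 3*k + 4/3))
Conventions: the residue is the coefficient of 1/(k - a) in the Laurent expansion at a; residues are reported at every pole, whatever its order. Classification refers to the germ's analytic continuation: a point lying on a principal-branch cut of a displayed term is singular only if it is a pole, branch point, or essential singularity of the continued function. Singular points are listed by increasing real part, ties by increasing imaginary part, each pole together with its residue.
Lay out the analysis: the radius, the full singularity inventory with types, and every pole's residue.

Denominator factor (k + 8/7): pole of order 1 at -8/7, modulus 8/7.
Denominator factor (k**2 - 3*k + 4/3): discriminant 11/3, real irrational roots 3/2 + (1/6)*sqrt(33) and 3/2 - (1/6)*sqrt(33); poles of order 1, moduli 3/2 + (1/6)*sqrt(33) and 3/2 - (1/6)*sqrt(33).
The radius of convergence is the smallest modulus among the singular points: 3/2 - (1/6)*sqrt(33).
At the order-1 pole -8/7 set g(k) = (k - (-8/7))*f(k) = (-20*k**2/21 + k/2 - 39/4)/(k**2 - 3*k + 4/3).
Simple pole: residue = g(a) at a = -8/7, which is -47603/24976.
The factor k**2 - 3*k + 4/3 splits as (k - a)(k - a') with a = 3/2 - (1/6)*sqrt(33), a' = 3/2 + (1/6)*sqrt(33). At the order-1 pole a set g(k) = (k - a)*f(k) = [(-20*k**2/21 + k/2 - 39/4)/(k + 8/7)] / (k - a').
Simple pole: residue = g(a) at a = 3/2 - (1/6)*sqrt(33), which is 10207/21408 + (104413/235488)*sqrt(33).
The factor k**2 - 3*k + 4/3 splits as (k - a)(k - a') with a = 3/2 + (1/6)*sqrt(33), a' = 3/2 - (1/6)*sqrt(33). At the order-1 pole a set g(k) = (k - a)*f(k) = [(-20*k**2/21 + k/2 - 39/4)/(k + 8/7)] / (k - a').
Simple pole: residue = g(a) at a = 3/2 + (1/6)*sqrt(33), which is 10207/21408 - (104413/235488)*sqrt(33).
List the singular points by increasing real part (a conjugate pair: the negative imaginary part first).

Radius of convergence at 0: 3/2 - (1/6)*sqrt(33).
At -8/7: a pole of order 1; residue -47603/24976.
At 3/2 - (1/6)*sqrt(33): a pole of order 1; residue 10207/21408 + (104413/235488)*sqrt(33).
At 3/2 + (1/6)*sqrt(33): a pole of order 1; residue 10207/21408 - (104413/235488)*sqrt(33).


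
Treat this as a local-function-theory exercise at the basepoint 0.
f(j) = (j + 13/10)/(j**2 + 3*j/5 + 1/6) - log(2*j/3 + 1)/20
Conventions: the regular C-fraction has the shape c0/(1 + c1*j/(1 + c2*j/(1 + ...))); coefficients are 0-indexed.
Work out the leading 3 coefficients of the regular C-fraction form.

Taylor coefficients (expand at 0): a_0 = 39/5, a_1 = -3317/150, a_2 = 73573/2250.
c0 = a_0 = 39/5. Peel one level at a time: if S = 1 + c*j/S' with S'(0) = 1, then c is the j-coefficient of S and S' = c*j/(S - 1).
S_1 = c0/f = 1 + (3317/1170)*j + (1052759/273780)*j^2 + ...; c1 = 3317/1170.
S_2 = c1*j/(S_1 - 1) = 1 + (-1052759/776178)*j + ...; c2 = -1052759/776178.

The regular C-fraction coefficients are [39/5, 3317/1170, -1052759/776178].


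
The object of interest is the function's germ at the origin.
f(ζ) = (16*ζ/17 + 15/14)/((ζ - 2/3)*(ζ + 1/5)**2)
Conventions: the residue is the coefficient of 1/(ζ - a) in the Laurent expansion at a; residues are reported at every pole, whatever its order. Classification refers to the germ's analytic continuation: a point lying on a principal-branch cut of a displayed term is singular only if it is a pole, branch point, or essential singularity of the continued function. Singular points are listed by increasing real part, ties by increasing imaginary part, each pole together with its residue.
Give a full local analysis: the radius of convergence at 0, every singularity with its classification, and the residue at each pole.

Denominator factor (ζ + 1/5)^2: pole of order 2 at -1/5, modulus 1/5.
Denominator factor (ζ - 2/3): pole of order 1 at 2/3, modulus 2/3.
The radius of convergence is the smallest modulus among the singular points: 1/5.
At the order-2 pole -1/5 set g(ζ) = (ζ - (-1/5))^2*f(ζ) = (16*ζ/17 + 15/14)/(ζ - 2/3).
Order-2 pole: residue = g'(a); g'(-1/5) = -90975/40222, so the residue is -90975/40222.
At the order-1 pole 2/3 set g(ζ) = (ζ - (2/3))*f(ζ) = (16*ζ/17 + 15/14)/(ζ + 1/5)**2.
Simple pole: residue = g(a) at a = 2/3, which is 90975/40222.
List the singular points by increasing real part (a conjugate pair: the negative imaginary part first).

Radius of convergence at 0: 1/5.
At -1/5: a pole of order 2; residue -90975/40222.
At 2/3: a pole of order 1; residue 90975/40222.


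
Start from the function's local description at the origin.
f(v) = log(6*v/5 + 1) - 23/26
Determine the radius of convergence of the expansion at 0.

The radius of convergence is 5/6.

Branch term (1)*log(1 - v/(-5/6)): its argument vanishes at v = -5/6, a logarithmic branch point, modulus 5/6.
The radius of convergence is the smallest modulus among the singular points: 5/6.


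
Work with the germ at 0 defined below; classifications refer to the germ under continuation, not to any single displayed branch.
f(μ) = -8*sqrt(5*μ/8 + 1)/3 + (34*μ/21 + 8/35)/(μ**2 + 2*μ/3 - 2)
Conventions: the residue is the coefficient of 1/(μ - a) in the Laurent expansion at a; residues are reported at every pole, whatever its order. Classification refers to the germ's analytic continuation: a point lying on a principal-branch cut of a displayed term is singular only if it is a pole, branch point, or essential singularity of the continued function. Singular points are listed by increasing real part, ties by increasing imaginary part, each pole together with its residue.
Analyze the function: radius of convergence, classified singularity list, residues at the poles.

Radius of convergence at 0: -1/3 + (1/3)*sqrt(19).
At -1/3 - (1/3)*sqrt(19): a pole of order 1; residue 17/21 + (7/285)*sqrt(19).
At -8/5: an algebraic (square-root) branch point.
At -1/3 + (1/3)*sqrt(19): a pole of order 1; residue 17/21 - (7/285)*sqrt(19).

Denominator factor (μ**2 + 2*μ/3 - 2): discriminant 76/9, real irrational roots -1/3 + (1/3)*sqrt(19) and -1/3 - (1/3)*sqrt(19); poles of order 1, moduli -1/3 + (1/3)*sqrt(19) and 1/3 + (1/3)*sqrt(19).
Branch term (-8/3)*sqrt(1 - μ/(-8/5)): its argument vanishes at μ = -8/5, a square-root branch point, modulus 8/5.
The radius of convergence is the smallest modulus among the singular points: -1/3 + (1/3)*sqrt(19).
The branch term is analytic at -1/3 - (1/3)*sqrt(19) and contributes nothing to the residue; only the rational part matters.
The factor μ**2 + 2*μ/3 - 2 splits as (μ - a)(μ - a') with a = -1/3 - (1/3)*sqrt(19), a' = -1/3 + (1/3)*sqrt(19). At the order-1 pole a set g(μ) = (μ - a)*(rational part) = [34*μ/21 + 8/35] / (μ - a').
Simple pole: residue = g(a) at a = -1/3 - (1/3)*sqrt(19), which is 17/21 + (7/285)*sqrt(19).
The branch term is analytic at -1/3 + (1/3)*sqrt(19) and contributes nothing to the residue; only the rational part matters.
The factor μ**2 + 2*μ/3 - 2 splits as (μ - a)(μ - a') with a = -1/3 + (1/3)*sqrt(19), a' = -1/3 - (1/3)*sqrt(19). At the order-1 pole a set g(μ) = (μ - a)*(rational part) = [34*μ/21 + 8/35] / (μ - a').
Simple pole: residue = g(a) at a = -1/3 + (1/3)*sqrt(19), which is 17/21 - (7/285)*sqrt(19).
List the singular points by increasing real part (a conjugate pair: the negative imaginary part first).


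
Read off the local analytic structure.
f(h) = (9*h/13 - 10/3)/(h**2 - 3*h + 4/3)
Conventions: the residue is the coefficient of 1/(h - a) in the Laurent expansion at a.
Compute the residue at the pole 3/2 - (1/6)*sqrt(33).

The factor h**2 - 3*h + 4/3 splits as (h - a)(h - a') with a = 3/2 - (1/6)*sqrt(33), a' = 3/2 + (1/6)*sqrt(33). At the order-1 pole a set g(h) = (h - a)*f(h) = [9*h/13 - 10/3] / (h - a').
Simple pole: residue = g(a) at a = 3/2 - (1/6)*sqrt(33), which is 9/26 + (179/858)*sqrt(33).

The residue is 9/26 + (179/858)*sqrt(33).


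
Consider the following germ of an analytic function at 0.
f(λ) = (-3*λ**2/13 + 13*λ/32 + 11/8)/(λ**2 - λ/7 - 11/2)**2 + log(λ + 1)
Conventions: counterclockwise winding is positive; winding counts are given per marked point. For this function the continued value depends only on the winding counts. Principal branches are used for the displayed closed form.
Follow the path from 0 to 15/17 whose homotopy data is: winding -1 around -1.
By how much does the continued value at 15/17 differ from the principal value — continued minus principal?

Continued minus principal equals -(2)*pi*i.

The rational part is single-valued and drops out of the difference; each branch term changes only by its own monodromy.
(1)*log(1 - λ/(-1)): each positive loop around -1 adds 2*pi*i to the log, so winding -1 contributes (1)*(-1)*2*pi*i = -(2)*pi*i.
Summing the contributions at λ = 15/17 gives -(2)*pi*i.


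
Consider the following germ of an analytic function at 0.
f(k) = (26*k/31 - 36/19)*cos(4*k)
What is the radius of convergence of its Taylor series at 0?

The factor cos(4*k) is entire and contributes no finite singular point.
The polynomial part has no poles.
No finite singular points: the Taylor series at 0 converges everywhere.

The radius of convergence is infinite.


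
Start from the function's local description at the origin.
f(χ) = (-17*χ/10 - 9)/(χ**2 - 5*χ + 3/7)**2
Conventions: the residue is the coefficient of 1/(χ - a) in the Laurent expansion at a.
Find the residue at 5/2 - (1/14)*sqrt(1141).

The factor χ**2 - 5*χ + 3/7 splits as (χ - a)(χ - a') with a = 5/2 - (1/14)*sqrt(1141), a' = 5/2 + (1/14)*sqrt(1141). At the order-2 pole a set g(χ) = (χ - a)^2*f(χ) = [-17*χ/10 - 9] / (χ - a')^2.
Order-2 pole: residue = g'(a); g'(5/2 - (1/14)*sqrt(1141)) = -(371/53138)*sqrt(1141), so the residue is -(371/53138)*sqrt(1141).

The residue is -(371/53138)*sqrt(1141).


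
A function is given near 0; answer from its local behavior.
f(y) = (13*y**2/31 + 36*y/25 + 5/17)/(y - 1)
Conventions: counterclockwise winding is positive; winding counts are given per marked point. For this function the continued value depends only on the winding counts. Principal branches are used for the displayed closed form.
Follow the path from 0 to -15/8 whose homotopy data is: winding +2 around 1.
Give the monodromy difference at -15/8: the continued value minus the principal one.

Continued minus principal equals 0.

The function is rational, hence single-valued: continuing it around any pole returns the same value, so the difference is 0.


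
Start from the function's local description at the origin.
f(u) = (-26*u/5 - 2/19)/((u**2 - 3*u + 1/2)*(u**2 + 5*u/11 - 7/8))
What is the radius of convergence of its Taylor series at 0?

The radius of convergence is 3/2 - (1/2)*sqrt(7).

Denominator factor (u**2 - 3*u + 1/2): discriminant 7, real irrational roots 3/2 + (1/2)*sqrt(7) and 3/2 - (1/2)*sqrt(7); poles of order 1, moduli 3/2 + (1/2)*sqrt(7) and 3/2 - (1/2)*sqrt(7).
Denominator factor (u**2 + 5*u/11 - 7/8): discriminant 897/242, real irrational roots -5/22 + (1/44)*sqrt(1794) and -5/22 - (1/44)*sqrt(1794); poles of order 1, moduli -5/22 + (1/44)*sqrt(1794) and 5/22 + (1/44)*sqrt(1794).
The radius of convergence is the smallest modulus among the singular points: 3/2 - (1/2)*sqrt(7).


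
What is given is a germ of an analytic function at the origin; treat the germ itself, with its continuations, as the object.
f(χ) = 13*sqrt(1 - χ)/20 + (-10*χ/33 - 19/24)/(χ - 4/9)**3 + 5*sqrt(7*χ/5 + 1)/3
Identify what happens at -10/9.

Denominator factors: χ - 4/9 = -14/9 at χ = -10/9 — none vanishes.
Branch term sqrt(1 - χ/(1)): argument at -10/9 is 19/9, nonzero, so -10/9 is not its branch point (a point on a principal cut is still regular for the continued germ).
Branch term sqrt(1 - χ/(-5/7)): argument at -10/9 is -5/9, nonzero, so -10/9 is not its branch point (a point on a principal cut is still regular for the continued germ).
So the germ continues analytically to -10/9.

The point is a regular point.


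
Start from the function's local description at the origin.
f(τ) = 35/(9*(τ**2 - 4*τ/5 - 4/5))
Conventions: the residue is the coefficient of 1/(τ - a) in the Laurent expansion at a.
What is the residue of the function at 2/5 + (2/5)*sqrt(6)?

The residue is (175/216)*sqrt(6).

The factor τ**2 - 4*τ/5 - 4/5 splits as (τ - a)(τ - a') with a = 2/5 + (2/5)*sqrt(6), a' = 2/5 - (2/5)*sqrt(6). At the order-1 pole a set g(τ) = (τ - a)*f(τ) = [35/9] / (τ - a').
Simple pole: residue = g(a) at a = 2/5 + (2/5)*sqrt(6), which is (175/216)*sqrt(6).


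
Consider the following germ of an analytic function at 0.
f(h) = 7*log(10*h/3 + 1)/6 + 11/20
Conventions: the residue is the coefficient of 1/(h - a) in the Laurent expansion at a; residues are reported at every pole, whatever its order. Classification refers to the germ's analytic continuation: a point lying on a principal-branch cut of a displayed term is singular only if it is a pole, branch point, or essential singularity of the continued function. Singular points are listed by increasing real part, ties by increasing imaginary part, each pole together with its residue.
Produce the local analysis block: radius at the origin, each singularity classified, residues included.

Radius of convergence at 0: 3/10.
At -3/10: a logarithmic branch point.

Branch term (7/6)*log(1 - h/(-3/10)): its argument vanishes at h = -3/10, a logarithmic branch point, modulus 3/10.
The radius of convergence is the smallest modulus among the singular points: 3/10.


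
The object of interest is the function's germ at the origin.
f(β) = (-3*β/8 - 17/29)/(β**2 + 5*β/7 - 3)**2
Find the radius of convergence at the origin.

Denominator factor (β**2 + 5*β/7 - 3)^2: discriminant 613/49, real irrational roots -5/14 + (1/14)*sqrt(613) and -5/14 - (1/14)*sqrt(613); poles of order 2, moduli -5/14 + (1/14)*sqrt(613) and 5/14 + (1/14)*sqrt(613).
The radius of convergence is the smallest modulus among the singular points: -5/14 + (1/14)*sqrt(613).

The radius of convergence is -5/14 + (1/14)*sqrt(613).
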